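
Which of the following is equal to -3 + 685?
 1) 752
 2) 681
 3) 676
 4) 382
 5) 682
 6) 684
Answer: 5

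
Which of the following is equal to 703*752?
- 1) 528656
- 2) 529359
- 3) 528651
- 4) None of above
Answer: 1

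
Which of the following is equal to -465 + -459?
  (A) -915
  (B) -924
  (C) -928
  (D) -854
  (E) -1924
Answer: B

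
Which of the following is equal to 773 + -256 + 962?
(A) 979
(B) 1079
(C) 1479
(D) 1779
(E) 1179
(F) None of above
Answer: C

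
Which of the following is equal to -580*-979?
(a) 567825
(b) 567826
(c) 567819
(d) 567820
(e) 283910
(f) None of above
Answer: d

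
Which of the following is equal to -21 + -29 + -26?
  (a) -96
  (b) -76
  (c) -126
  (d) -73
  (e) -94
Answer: b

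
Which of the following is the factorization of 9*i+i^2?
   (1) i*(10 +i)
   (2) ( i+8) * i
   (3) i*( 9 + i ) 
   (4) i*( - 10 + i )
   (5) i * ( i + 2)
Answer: 3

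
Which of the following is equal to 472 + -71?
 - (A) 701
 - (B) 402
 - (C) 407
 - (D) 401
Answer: D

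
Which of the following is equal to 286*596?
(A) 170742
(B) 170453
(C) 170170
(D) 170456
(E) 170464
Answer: D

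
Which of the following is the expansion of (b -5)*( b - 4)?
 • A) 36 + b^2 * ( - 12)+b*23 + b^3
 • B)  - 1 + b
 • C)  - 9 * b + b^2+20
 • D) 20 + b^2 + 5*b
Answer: C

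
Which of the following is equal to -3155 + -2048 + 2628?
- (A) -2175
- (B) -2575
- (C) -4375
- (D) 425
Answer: B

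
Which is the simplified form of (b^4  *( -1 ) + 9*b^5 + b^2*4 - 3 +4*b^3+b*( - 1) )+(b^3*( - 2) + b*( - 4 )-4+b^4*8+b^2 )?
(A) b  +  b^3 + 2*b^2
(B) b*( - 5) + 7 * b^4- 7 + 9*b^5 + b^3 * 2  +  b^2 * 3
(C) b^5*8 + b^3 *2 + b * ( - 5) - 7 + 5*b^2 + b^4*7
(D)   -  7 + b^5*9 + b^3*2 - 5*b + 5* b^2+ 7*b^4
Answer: D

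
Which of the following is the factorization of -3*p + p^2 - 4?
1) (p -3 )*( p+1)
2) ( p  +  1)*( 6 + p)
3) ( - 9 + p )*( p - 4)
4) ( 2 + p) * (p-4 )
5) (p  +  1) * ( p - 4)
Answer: 5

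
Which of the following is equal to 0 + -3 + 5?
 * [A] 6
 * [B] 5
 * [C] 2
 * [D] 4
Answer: C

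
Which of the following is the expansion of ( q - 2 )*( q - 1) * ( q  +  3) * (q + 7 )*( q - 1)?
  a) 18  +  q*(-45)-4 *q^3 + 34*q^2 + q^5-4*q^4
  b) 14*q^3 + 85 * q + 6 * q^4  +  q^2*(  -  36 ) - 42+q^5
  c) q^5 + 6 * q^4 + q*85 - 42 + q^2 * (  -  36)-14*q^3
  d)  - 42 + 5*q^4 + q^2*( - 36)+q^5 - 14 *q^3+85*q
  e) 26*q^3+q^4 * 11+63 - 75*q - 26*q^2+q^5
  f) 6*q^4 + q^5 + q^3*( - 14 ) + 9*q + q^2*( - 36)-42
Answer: c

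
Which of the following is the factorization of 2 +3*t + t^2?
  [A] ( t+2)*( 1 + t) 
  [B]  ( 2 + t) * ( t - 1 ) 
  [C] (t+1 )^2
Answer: A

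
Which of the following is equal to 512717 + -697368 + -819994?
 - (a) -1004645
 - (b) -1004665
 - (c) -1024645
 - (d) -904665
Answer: a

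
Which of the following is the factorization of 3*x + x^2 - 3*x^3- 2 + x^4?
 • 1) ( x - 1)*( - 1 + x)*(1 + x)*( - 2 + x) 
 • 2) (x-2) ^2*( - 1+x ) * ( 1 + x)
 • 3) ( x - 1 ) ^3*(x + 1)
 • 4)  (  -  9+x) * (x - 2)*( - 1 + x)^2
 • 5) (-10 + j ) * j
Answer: 1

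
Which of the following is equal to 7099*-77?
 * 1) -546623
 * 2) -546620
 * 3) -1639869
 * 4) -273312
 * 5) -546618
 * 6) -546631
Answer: 1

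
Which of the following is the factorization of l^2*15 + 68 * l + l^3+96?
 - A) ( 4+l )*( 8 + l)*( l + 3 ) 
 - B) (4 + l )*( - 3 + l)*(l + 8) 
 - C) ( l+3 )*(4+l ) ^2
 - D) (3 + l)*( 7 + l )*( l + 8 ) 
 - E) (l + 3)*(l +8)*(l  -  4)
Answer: A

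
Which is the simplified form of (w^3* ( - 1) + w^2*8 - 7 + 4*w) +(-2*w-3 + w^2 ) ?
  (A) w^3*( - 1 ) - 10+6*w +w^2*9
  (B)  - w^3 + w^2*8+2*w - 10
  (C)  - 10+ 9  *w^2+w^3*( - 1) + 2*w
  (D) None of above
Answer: C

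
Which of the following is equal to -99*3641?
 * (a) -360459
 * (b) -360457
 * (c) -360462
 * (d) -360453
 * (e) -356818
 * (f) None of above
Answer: a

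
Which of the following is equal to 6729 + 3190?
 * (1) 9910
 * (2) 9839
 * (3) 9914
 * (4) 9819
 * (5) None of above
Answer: 5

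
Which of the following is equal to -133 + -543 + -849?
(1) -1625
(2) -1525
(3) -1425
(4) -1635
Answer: 2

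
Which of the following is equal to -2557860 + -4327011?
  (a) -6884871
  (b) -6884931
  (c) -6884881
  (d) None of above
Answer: a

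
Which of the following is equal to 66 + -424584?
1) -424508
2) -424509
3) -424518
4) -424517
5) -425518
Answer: 3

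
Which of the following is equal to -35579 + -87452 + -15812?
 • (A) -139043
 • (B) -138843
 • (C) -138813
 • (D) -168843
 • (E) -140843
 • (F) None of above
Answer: B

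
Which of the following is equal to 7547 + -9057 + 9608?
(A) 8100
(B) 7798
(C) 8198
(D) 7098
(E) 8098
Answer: E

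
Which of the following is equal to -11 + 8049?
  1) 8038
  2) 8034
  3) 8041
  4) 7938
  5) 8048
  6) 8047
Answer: 1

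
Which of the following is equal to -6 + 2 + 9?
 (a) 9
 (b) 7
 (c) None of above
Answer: c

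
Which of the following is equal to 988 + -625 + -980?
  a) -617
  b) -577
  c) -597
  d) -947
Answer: a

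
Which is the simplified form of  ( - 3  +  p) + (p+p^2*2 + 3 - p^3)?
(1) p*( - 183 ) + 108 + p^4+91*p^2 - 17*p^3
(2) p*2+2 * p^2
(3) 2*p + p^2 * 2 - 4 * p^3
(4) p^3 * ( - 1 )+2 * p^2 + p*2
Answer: 4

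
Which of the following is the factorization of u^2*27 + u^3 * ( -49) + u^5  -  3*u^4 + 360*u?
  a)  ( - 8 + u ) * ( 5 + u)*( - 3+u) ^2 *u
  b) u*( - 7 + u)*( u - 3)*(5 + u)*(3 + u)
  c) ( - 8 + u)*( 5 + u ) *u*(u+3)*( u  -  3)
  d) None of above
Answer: c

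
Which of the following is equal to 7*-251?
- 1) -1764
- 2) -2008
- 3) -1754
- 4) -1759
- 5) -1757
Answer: 5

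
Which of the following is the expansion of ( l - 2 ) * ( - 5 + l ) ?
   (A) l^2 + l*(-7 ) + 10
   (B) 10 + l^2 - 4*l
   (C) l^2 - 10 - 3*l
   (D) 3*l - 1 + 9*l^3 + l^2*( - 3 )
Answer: A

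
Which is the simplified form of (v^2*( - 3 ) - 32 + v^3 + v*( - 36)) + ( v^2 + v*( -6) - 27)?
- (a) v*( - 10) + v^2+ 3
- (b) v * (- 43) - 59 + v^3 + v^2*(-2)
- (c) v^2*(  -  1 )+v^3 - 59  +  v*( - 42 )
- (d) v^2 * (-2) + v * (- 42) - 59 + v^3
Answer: d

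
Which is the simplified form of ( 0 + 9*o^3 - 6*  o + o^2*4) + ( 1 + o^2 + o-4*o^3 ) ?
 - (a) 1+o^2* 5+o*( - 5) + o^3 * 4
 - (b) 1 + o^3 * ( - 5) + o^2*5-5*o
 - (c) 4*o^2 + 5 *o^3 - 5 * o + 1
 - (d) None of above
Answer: d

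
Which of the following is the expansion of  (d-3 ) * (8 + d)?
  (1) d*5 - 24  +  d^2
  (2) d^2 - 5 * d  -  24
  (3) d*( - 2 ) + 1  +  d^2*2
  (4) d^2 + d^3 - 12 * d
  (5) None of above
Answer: 1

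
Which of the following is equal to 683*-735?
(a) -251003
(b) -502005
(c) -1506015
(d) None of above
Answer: b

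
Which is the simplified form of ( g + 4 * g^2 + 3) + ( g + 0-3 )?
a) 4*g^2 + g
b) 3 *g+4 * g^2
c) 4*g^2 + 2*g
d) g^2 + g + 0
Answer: c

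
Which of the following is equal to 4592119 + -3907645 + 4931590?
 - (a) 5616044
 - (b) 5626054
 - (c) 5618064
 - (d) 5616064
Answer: d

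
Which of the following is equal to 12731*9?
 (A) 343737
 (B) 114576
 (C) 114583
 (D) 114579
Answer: D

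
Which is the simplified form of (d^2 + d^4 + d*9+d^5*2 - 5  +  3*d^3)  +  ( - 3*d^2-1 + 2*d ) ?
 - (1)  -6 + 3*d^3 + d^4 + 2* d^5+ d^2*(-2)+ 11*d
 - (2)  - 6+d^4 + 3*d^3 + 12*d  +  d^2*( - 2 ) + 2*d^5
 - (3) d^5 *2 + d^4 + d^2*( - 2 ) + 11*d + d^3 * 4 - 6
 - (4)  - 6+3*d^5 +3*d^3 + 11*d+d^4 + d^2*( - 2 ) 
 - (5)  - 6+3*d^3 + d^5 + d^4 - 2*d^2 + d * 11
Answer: 1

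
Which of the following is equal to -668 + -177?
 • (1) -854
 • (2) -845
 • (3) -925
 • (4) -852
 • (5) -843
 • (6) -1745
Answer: 2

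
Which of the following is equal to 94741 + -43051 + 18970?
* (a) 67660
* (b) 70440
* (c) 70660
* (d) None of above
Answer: c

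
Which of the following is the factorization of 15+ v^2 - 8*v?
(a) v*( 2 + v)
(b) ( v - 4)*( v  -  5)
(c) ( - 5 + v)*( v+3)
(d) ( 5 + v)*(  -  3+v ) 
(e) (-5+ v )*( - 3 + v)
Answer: e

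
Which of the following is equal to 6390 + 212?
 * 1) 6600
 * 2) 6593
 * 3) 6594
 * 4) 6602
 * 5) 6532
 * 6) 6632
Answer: 4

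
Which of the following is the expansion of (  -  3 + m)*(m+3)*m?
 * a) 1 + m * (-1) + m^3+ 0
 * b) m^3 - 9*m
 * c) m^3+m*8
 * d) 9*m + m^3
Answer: b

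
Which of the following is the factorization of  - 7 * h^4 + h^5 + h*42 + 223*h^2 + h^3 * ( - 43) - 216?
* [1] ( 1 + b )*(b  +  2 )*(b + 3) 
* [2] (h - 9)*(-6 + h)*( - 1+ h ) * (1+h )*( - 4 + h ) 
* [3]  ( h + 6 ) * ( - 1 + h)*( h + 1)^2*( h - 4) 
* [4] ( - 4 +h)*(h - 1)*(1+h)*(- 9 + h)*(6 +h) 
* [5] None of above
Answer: 4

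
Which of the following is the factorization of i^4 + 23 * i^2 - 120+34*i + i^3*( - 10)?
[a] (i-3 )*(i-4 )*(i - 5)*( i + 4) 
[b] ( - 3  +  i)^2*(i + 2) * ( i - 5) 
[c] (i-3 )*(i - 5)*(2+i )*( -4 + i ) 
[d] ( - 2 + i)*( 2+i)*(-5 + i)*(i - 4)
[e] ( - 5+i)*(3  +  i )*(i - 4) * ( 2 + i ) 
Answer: c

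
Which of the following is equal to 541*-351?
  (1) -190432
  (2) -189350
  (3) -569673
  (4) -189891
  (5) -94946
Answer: 4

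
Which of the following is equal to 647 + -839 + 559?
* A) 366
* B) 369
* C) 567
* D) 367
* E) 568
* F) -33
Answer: D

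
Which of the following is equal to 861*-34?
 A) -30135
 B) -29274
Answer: B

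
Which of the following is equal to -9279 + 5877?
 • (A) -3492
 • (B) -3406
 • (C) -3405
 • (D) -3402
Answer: D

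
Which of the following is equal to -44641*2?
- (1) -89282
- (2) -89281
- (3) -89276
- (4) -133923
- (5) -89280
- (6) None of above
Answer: 1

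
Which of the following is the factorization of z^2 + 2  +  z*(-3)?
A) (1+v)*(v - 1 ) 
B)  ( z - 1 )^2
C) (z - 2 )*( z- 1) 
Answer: C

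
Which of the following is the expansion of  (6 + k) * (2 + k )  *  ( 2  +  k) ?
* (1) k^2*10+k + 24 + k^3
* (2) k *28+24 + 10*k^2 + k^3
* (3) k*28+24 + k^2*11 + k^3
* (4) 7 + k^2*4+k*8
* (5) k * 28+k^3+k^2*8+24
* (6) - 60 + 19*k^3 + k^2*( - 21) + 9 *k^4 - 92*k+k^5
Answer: 2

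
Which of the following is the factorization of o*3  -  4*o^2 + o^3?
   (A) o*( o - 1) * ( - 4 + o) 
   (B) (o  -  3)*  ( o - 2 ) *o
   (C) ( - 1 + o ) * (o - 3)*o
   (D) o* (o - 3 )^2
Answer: C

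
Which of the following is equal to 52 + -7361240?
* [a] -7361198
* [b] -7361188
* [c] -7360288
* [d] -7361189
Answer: b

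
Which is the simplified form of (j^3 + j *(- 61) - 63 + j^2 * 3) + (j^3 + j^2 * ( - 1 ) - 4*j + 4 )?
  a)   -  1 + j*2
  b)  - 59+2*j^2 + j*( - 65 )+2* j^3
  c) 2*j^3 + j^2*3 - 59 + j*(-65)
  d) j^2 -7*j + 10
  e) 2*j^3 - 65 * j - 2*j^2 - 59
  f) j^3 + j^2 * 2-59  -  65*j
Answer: b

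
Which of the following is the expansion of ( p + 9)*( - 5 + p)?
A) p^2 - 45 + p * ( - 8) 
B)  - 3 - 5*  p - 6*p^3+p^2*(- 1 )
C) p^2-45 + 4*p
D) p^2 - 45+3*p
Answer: C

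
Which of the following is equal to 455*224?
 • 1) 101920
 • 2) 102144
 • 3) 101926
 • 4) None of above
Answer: 1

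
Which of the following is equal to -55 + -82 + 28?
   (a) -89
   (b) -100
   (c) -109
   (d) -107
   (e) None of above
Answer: c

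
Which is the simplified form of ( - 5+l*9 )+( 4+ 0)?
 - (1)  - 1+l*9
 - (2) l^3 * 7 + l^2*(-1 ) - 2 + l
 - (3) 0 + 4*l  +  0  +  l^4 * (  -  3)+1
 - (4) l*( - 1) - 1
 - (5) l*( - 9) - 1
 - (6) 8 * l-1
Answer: 1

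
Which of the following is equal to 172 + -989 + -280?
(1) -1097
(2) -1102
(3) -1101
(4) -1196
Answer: 1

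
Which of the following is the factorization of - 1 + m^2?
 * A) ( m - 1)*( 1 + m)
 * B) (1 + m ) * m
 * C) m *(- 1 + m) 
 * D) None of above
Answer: A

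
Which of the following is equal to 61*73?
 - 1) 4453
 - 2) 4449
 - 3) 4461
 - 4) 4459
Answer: 1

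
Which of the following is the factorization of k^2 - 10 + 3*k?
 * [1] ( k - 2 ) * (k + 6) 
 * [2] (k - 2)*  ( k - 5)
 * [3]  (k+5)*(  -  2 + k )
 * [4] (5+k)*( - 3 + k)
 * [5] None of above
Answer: 3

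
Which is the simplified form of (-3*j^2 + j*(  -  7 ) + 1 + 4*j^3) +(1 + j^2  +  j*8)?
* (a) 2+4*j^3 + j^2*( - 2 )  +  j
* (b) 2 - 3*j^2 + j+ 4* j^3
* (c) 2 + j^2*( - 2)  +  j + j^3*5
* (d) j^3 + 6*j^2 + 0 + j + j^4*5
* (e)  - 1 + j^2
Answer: a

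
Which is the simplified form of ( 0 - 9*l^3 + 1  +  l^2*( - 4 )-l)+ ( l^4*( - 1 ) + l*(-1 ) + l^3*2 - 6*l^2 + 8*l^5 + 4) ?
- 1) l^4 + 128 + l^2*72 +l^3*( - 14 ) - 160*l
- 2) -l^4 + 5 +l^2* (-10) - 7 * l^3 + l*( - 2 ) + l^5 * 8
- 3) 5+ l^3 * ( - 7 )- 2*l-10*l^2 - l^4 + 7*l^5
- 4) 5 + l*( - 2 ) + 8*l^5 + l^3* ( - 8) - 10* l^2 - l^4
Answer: 2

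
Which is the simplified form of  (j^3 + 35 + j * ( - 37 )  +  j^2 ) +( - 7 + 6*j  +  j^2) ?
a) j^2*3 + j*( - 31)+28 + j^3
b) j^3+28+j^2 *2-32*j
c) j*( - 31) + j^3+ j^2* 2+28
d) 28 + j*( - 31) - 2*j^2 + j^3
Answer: c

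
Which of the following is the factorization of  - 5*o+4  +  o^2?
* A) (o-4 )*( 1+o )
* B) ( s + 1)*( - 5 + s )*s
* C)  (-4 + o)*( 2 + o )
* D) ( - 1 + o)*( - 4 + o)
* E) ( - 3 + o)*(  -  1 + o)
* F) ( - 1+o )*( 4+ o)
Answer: D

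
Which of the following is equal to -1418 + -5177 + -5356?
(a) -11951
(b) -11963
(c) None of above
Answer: a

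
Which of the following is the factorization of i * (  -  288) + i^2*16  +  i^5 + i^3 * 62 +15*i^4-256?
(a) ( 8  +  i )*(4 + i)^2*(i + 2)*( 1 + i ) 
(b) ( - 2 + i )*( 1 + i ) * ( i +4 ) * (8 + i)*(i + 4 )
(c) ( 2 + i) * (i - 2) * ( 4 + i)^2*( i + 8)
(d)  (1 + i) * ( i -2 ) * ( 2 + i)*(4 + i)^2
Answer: b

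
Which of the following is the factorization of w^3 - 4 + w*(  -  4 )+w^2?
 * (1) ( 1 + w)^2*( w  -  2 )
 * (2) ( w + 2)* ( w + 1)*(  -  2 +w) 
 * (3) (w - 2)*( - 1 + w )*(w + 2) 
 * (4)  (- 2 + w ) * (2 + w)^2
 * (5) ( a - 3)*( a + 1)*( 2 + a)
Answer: 2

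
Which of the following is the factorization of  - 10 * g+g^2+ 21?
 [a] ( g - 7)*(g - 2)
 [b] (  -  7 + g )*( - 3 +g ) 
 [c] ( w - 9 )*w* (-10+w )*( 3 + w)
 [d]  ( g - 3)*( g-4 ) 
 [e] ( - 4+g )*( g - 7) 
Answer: b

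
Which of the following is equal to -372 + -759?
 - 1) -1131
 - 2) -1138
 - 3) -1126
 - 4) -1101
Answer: 1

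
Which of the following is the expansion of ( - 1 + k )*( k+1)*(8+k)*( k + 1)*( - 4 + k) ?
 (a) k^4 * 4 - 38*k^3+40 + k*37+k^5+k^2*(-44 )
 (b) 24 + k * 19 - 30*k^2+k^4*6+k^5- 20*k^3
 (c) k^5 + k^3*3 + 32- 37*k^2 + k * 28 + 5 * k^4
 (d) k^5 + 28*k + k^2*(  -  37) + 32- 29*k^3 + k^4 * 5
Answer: d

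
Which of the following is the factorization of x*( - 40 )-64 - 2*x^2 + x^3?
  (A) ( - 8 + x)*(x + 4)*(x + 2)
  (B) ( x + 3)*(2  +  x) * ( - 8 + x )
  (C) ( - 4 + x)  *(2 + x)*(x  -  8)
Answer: A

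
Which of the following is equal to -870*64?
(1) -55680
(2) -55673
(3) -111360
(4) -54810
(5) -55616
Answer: 1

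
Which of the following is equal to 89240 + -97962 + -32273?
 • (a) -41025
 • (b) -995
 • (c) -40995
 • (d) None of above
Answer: c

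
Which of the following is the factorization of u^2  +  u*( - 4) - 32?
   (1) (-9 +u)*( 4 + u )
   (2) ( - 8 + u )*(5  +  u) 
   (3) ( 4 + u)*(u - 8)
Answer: 3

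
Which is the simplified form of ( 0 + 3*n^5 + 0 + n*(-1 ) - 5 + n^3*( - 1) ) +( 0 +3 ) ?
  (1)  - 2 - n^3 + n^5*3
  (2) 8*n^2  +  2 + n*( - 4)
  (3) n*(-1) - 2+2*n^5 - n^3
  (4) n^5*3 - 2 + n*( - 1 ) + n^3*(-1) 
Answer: 4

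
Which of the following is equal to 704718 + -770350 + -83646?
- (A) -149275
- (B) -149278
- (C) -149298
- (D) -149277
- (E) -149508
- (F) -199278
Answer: B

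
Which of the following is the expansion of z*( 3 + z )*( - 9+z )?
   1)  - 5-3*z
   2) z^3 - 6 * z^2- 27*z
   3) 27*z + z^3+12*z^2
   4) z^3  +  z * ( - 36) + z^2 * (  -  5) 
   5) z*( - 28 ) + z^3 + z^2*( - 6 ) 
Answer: 2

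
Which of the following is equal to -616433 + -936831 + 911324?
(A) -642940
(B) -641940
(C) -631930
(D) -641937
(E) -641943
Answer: B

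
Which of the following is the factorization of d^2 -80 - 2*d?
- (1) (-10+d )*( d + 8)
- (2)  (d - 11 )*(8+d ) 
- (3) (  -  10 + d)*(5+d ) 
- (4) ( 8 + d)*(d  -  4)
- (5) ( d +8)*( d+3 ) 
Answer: 1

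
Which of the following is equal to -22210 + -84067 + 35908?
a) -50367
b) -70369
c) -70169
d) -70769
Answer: b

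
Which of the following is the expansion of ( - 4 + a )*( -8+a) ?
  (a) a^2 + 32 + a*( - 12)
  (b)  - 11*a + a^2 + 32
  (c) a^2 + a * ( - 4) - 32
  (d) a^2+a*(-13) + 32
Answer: a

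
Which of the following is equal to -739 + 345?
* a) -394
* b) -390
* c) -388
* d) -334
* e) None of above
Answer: a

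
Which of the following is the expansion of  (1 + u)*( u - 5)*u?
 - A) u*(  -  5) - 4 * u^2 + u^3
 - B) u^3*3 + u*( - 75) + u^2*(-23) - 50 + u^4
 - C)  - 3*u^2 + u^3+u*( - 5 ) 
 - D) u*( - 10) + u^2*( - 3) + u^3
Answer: A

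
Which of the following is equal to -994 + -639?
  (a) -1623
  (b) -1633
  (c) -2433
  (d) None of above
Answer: b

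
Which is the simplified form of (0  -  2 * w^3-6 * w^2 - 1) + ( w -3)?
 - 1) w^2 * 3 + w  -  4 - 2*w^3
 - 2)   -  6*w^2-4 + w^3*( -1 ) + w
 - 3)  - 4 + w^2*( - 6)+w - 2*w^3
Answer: 3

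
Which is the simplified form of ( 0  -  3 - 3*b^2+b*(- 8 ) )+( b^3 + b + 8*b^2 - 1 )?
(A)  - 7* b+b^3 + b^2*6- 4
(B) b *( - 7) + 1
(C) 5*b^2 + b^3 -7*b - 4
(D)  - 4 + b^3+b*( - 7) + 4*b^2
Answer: C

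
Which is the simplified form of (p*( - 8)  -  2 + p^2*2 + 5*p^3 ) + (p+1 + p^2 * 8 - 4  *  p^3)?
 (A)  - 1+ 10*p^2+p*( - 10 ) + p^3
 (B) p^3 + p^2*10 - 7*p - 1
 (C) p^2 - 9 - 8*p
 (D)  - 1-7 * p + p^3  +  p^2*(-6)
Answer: B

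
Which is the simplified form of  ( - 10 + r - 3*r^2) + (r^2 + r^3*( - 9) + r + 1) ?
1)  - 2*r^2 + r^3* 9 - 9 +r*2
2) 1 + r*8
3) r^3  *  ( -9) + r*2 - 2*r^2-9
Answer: 3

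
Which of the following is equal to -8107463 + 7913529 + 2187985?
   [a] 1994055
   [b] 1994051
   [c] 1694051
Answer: b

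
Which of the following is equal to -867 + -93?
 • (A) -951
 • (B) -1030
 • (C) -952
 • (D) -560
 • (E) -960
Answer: E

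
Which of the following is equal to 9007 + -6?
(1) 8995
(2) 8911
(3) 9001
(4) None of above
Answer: 3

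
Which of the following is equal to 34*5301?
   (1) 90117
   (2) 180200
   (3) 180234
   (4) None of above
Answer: 3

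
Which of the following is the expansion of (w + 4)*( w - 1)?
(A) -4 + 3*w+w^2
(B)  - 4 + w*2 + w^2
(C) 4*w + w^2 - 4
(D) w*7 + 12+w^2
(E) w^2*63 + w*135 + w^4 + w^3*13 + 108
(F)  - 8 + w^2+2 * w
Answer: A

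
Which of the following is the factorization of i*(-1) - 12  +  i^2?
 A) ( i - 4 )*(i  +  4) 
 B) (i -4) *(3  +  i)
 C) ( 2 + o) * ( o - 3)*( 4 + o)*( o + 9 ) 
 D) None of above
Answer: B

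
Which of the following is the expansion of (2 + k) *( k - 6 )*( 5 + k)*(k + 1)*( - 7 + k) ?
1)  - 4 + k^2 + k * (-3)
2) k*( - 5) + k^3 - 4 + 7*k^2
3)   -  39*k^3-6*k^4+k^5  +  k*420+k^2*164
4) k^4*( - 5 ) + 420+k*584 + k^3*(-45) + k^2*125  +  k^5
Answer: 4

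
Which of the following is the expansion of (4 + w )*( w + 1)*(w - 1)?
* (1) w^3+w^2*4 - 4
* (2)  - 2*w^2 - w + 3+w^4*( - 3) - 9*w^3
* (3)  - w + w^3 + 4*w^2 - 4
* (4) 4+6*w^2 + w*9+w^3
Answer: 3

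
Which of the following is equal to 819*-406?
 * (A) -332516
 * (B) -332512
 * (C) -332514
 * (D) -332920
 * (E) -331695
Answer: C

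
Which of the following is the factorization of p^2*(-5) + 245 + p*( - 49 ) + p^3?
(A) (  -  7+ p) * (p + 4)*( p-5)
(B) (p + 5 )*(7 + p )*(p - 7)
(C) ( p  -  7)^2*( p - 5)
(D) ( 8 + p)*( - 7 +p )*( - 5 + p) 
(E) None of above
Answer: E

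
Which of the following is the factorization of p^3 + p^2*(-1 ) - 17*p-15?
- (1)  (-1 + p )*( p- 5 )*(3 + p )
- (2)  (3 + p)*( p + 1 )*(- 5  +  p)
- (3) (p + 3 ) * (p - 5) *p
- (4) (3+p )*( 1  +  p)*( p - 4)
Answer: 2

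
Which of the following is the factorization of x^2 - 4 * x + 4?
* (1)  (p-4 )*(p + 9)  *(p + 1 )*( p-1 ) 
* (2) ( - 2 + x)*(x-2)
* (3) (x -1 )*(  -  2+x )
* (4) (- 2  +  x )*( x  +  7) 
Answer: 2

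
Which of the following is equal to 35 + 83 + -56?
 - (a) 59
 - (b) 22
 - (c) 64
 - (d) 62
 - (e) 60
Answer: d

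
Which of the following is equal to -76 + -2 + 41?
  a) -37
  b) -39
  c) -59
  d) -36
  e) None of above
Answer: a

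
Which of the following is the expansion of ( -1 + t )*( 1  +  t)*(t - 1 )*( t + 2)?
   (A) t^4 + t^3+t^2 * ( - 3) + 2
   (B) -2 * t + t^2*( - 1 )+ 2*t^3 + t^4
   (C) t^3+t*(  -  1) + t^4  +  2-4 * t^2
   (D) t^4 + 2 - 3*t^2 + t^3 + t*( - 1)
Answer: D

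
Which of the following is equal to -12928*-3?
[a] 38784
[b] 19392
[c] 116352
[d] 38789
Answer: a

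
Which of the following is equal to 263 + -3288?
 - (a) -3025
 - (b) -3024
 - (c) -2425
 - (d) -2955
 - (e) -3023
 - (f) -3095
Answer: a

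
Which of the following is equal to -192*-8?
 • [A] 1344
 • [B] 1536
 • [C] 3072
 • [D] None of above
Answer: B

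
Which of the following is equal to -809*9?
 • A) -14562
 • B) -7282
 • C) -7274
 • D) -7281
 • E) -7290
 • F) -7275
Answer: D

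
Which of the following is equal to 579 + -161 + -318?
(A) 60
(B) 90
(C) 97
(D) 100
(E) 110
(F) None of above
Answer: D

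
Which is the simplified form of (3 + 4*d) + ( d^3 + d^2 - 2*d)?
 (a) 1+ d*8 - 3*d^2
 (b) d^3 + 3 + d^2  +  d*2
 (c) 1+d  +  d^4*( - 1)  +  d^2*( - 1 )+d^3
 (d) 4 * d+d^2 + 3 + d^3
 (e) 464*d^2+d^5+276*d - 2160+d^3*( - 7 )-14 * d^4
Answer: b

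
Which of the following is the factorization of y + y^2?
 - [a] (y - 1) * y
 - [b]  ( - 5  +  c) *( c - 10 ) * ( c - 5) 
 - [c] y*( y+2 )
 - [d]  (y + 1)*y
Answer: d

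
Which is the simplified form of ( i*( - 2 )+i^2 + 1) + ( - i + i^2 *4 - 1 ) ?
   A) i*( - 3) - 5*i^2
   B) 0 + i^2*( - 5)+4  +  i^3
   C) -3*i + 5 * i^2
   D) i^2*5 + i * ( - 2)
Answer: C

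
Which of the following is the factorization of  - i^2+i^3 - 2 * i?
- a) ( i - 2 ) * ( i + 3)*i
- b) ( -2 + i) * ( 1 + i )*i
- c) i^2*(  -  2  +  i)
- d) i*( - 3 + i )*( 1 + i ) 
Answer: b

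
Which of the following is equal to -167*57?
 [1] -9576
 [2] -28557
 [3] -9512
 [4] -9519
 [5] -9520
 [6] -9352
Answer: 4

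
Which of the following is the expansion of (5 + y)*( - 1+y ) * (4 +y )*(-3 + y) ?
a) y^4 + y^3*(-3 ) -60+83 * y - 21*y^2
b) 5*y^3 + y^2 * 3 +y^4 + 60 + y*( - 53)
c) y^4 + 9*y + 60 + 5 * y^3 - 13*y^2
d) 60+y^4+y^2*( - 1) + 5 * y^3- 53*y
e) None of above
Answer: e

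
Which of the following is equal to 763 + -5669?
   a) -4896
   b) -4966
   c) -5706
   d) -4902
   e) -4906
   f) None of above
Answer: e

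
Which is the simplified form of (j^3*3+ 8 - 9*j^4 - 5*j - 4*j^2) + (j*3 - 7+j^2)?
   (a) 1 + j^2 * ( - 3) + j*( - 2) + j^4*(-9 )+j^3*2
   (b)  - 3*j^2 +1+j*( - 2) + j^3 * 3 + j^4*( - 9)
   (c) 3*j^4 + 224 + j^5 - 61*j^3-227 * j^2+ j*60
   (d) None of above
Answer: b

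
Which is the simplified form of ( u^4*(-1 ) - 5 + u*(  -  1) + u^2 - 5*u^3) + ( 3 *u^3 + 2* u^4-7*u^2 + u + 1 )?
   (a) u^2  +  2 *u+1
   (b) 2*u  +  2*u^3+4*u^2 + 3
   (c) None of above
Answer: c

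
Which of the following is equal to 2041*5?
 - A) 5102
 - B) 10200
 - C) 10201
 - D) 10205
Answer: D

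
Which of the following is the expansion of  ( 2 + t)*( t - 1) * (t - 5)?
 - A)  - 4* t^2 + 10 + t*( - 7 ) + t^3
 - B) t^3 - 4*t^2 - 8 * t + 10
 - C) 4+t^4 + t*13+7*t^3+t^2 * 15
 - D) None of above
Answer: A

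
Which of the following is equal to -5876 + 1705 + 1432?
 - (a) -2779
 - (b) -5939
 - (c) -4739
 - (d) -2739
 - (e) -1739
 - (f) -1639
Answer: d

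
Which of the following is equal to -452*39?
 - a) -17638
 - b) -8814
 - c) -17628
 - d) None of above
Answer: c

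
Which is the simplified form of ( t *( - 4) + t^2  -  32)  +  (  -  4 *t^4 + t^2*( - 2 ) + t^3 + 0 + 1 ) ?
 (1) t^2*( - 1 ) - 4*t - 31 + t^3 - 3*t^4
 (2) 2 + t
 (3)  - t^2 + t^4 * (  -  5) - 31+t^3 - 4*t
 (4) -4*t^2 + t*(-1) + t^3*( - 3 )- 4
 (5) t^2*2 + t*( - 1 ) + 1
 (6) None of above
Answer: 6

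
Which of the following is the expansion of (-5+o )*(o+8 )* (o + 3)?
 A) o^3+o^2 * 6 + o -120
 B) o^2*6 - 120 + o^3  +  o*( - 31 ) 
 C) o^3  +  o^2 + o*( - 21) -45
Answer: B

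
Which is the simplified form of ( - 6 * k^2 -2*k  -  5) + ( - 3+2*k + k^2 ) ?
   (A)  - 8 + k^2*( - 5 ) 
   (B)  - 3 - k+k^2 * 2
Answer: A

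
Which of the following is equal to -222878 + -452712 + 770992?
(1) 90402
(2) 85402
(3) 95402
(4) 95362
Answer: 3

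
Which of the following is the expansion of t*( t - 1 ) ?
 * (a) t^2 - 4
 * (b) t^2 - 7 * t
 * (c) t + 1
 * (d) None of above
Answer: d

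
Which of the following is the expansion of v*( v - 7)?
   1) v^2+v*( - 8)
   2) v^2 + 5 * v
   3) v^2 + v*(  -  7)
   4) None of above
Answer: 3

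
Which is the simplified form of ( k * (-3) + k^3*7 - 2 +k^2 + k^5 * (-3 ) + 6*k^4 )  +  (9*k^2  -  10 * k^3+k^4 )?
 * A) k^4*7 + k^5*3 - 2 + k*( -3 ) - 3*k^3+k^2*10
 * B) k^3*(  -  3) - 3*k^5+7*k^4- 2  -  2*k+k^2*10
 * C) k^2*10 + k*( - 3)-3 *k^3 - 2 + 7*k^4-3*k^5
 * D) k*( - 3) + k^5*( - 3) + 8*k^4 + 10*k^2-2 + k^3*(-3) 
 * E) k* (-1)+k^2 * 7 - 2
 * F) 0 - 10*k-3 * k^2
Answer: C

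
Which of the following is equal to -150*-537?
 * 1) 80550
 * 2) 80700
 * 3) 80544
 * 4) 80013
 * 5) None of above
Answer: 1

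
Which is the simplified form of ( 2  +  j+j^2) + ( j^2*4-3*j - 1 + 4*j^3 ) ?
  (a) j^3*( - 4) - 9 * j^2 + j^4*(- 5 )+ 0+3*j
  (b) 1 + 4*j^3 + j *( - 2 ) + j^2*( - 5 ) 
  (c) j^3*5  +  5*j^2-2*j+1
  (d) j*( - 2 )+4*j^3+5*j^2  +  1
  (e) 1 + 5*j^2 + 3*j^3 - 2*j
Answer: d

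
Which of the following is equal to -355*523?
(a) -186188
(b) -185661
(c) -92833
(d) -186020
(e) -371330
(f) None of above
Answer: f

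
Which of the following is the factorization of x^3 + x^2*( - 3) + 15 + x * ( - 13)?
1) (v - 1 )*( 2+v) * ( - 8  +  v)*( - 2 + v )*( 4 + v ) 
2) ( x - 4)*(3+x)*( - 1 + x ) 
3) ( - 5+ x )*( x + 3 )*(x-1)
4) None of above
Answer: 3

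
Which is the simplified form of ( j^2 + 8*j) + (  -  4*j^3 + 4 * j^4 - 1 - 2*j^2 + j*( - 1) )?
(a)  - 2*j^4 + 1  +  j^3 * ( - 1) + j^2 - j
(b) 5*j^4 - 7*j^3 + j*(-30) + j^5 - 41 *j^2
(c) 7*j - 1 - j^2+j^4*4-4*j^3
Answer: c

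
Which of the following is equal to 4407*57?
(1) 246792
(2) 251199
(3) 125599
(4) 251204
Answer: 2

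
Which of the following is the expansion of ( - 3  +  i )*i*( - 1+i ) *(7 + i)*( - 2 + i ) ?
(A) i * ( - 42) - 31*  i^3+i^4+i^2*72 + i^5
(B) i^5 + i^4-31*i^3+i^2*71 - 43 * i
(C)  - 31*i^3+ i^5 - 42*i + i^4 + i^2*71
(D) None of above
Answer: C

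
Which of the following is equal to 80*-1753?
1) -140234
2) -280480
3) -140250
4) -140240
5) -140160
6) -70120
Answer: 4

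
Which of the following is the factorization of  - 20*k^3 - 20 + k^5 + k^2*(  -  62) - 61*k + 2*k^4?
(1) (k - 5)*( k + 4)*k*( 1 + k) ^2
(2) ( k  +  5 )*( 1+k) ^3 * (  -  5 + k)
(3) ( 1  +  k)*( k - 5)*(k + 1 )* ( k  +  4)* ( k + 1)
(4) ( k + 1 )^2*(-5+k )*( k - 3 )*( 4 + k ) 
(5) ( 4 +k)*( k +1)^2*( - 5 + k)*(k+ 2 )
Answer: 3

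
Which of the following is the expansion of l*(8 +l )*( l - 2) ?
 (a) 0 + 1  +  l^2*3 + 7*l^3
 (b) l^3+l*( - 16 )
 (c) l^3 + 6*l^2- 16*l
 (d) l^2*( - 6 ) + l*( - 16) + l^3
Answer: c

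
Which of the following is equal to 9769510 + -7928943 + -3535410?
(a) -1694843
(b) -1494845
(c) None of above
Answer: a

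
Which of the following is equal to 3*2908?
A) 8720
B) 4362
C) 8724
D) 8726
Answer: C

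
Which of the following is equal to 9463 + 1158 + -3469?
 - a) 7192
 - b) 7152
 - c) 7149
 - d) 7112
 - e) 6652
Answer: b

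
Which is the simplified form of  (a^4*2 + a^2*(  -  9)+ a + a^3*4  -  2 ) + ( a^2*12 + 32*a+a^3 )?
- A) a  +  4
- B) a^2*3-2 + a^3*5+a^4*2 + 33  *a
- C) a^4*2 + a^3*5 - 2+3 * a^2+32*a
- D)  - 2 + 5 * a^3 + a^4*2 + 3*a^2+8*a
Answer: B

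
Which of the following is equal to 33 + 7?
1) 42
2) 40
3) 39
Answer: 2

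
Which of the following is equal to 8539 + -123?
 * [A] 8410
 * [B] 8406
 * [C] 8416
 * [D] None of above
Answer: C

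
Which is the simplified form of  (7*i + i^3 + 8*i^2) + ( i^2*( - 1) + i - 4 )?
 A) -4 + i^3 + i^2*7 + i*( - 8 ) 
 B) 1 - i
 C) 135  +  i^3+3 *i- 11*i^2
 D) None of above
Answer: D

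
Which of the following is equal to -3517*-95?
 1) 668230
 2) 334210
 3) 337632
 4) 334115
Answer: 4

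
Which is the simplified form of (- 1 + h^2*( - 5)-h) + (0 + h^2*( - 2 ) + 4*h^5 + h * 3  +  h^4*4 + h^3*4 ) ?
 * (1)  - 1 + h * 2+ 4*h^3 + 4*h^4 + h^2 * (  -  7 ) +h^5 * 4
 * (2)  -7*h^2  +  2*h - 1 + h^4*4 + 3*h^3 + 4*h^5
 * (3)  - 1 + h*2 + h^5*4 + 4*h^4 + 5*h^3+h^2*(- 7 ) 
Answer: 1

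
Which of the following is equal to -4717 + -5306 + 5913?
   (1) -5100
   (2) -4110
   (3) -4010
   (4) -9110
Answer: 2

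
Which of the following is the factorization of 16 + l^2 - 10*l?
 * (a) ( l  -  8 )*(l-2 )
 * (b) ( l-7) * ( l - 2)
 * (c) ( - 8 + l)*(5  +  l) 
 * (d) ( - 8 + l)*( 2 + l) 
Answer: a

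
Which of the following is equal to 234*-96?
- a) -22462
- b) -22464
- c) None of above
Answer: b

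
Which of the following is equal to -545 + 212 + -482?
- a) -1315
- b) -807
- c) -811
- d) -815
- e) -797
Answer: d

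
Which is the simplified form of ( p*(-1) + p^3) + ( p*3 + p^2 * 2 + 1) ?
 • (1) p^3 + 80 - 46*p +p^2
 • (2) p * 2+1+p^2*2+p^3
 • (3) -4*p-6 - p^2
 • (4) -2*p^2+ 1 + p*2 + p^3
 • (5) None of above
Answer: 2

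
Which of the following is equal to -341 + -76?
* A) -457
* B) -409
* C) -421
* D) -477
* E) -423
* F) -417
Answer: F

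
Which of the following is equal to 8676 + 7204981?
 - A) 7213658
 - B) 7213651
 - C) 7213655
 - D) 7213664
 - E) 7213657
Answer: E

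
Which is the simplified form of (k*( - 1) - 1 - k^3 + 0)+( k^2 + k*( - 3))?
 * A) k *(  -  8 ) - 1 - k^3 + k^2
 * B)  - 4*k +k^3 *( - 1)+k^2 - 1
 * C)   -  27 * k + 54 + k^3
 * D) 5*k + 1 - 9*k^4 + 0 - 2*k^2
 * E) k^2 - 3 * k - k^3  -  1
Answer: B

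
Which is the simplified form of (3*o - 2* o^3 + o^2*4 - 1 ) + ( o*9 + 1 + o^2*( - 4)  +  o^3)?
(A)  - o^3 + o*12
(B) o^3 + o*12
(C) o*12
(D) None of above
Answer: A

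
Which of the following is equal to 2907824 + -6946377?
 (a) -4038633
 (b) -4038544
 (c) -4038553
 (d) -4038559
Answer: c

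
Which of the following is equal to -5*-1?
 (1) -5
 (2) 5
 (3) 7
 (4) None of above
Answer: 2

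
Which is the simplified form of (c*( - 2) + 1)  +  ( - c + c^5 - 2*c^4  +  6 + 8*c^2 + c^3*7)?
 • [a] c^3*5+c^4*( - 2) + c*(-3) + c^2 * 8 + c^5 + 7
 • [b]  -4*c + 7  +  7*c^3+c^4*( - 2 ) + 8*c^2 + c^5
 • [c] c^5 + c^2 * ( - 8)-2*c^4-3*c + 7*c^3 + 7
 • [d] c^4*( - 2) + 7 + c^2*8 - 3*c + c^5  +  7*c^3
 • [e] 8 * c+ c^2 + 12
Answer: d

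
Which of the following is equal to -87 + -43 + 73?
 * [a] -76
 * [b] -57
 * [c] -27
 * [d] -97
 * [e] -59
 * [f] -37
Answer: b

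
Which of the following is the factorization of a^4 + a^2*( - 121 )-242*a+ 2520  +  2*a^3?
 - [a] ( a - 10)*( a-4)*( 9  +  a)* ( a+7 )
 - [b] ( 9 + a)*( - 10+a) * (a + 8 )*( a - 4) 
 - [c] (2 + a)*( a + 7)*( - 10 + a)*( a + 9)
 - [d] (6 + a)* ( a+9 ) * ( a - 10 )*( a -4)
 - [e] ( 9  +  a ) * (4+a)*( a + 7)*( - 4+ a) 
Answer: a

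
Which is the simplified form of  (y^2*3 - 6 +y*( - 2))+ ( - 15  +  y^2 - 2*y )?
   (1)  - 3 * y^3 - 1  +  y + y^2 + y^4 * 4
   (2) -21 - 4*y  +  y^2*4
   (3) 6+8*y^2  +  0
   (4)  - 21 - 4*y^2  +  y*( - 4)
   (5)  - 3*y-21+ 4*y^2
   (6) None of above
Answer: 2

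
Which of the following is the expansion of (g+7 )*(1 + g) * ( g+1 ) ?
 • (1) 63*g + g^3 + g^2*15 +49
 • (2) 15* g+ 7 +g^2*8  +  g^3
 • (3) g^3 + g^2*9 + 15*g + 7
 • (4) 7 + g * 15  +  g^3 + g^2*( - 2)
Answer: 3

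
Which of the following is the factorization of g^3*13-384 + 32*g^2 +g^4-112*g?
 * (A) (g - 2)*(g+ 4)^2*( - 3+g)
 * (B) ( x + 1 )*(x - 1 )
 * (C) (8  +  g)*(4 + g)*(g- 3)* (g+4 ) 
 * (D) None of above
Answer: C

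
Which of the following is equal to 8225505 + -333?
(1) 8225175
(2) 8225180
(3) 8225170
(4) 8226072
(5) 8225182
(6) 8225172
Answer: 6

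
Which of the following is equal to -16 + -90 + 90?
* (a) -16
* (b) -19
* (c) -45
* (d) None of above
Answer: a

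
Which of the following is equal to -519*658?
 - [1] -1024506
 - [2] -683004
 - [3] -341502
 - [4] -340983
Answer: 3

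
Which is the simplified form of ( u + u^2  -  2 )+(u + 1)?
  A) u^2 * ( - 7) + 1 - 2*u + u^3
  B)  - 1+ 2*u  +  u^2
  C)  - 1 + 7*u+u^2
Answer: B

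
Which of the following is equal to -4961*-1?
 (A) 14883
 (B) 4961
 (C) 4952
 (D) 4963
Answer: B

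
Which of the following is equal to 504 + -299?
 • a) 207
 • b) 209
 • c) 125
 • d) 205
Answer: d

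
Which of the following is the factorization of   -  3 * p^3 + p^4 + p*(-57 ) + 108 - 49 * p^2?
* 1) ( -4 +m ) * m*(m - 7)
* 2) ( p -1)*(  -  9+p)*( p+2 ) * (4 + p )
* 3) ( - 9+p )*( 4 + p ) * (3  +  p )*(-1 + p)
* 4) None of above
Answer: 3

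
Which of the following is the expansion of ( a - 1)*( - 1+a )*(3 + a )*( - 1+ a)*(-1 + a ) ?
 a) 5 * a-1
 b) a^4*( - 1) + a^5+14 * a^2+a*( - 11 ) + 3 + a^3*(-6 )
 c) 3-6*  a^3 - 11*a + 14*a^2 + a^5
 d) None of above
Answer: b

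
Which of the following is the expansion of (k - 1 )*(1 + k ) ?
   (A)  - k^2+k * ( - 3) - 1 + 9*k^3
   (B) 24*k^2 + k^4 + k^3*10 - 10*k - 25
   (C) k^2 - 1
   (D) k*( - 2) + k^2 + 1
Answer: C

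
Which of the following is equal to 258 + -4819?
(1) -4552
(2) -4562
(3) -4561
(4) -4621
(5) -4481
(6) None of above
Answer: 3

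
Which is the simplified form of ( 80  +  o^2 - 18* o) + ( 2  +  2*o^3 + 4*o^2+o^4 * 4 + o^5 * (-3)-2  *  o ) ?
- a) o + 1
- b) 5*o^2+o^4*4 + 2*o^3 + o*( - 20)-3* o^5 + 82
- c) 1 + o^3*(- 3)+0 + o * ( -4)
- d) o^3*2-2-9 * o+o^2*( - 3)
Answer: b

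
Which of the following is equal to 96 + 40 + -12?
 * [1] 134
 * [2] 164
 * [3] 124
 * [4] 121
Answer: 3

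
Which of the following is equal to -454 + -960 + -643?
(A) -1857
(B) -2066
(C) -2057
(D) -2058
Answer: C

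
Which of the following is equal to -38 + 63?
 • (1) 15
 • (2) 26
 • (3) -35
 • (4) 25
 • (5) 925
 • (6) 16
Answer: 4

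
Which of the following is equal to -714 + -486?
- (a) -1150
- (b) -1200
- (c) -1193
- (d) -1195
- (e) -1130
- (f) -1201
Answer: b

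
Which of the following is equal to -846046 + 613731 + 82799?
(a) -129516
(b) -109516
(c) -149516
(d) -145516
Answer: c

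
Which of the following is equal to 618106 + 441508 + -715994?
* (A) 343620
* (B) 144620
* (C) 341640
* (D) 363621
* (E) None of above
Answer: A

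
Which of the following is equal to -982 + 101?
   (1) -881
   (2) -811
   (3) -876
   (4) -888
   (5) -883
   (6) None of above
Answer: 1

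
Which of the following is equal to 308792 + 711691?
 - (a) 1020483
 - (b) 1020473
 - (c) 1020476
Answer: a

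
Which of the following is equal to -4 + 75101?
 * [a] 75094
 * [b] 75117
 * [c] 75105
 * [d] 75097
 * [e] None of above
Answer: d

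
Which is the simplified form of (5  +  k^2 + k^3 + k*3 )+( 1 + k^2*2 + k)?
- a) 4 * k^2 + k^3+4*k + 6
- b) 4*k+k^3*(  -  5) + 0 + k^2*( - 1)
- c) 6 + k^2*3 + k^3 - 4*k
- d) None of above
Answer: d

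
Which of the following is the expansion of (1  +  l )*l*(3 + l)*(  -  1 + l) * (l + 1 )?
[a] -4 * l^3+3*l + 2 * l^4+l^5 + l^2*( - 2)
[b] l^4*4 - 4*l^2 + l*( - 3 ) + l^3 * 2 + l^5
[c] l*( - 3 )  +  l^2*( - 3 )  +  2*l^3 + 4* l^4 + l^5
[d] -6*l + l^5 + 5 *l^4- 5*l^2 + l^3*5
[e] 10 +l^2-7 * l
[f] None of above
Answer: b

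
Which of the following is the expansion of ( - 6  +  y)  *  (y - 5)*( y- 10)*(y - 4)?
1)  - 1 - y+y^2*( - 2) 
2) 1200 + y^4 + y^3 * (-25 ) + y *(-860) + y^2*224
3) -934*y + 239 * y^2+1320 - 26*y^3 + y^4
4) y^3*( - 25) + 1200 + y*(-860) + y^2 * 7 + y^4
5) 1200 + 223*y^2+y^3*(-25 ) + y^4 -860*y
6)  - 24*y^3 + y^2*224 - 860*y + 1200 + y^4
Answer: 2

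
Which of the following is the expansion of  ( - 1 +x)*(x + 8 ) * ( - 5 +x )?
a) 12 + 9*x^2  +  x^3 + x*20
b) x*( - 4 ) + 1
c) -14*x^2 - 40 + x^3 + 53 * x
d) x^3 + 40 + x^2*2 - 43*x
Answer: d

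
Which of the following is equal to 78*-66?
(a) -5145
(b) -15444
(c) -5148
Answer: c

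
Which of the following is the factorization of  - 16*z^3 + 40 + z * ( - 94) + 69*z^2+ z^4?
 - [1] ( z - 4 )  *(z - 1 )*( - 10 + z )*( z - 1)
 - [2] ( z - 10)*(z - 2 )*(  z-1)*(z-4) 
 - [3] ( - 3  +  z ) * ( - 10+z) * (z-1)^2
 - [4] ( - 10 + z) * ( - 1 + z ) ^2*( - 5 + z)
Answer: 1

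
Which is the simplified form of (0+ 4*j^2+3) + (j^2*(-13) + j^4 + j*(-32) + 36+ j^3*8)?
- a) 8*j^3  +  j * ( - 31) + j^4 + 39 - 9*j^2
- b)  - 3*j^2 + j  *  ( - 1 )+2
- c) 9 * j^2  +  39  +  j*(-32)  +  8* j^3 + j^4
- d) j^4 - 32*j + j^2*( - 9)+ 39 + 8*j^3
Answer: d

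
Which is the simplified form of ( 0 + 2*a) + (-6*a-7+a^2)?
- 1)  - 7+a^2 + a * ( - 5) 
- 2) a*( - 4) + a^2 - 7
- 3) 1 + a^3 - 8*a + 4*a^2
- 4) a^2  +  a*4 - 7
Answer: 2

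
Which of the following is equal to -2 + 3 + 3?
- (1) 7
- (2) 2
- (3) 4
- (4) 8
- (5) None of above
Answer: 3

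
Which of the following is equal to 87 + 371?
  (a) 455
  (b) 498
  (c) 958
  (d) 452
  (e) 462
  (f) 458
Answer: f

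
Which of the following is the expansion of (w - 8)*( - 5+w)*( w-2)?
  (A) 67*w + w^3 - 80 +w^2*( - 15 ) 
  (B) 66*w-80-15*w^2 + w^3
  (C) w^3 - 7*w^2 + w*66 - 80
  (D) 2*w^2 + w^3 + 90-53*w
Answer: B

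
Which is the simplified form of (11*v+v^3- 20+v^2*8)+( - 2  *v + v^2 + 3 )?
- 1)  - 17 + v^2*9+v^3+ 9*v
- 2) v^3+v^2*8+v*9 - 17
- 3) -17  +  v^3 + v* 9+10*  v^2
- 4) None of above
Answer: 1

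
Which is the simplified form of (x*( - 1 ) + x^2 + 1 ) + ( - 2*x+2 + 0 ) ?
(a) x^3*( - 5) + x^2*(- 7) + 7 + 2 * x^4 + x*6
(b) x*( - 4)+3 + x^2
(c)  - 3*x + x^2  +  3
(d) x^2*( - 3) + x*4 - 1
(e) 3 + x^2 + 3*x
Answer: c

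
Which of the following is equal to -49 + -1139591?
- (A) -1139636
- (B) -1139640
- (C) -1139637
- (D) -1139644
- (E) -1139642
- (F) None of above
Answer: B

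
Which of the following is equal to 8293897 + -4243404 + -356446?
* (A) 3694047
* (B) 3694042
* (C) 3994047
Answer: A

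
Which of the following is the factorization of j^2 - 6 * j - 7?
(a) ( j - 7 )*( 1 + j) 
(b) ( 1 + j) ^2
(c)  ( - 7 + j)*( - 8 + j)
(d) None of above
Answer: a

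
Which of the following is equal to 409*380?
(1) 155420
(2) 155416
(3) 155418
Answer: 1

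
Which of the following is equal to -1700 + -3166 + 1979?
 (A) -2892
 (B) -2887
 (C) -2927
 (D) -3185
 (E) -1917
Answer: B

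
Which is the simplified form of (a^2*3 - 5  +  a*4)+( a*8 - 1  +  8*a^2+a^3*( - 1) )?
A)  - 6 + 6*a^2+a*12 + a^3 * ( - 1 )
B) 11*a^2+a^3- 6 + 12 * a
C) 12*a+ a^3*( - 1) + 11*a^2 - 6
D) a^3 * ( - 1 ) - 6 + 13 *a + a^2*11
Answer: C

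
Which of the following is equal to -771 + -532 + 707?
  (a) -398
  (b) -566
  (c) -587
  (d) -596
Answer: d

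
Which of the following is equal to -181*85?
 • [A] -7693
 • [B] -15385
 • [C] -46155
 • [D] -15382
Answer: B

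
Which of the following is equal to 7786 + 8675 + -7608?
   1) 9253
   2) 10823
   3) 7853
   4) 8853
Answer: 4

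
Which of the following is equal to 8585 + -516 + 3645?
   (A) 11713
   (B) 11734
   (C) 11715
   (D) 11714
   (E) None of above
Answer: D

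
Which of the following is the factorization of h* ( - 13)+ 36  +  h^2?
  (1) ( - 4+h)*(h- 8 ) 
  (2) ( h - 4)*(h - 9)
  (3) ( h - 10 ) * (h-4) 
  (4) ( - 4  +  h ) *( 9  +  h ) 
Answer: 2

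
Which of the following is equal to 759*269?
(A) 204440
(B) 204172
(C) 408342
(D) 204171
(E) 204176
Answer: D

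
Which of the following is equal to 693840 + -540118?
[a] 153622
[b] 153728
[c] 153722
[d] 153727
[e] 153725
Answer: c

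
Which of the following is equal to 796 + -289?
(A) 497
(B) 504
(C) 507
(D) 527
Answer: C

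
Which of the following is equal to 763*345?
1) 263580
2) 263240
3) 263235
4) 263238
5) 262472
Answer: 3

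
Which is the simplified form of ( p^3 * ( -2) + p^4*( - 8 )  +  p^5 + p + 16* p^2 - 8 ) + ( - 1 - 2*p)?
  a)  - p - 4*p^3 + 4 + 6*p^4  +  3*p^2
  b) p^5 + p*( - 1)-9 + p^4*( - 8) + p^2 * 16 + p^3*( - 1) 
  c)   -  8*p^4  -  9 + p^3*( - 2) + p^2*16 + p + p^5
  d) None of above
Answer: d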